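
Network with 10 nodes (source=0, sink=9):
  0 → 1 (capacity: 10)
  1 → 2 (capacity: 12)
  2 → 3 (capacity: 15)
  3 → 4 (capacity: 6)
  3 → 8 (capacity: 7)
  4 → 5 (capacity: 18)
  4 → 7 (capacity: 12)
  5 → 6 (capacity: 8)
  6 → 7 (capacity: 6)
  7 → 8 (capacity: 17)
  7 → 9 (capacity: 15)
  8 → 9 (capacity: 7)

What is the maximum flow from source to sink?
Maximum flow = 10

Max flow: 10

Flow assignment:
  0 → 1: 10/10
  1 → 2: 10/12
  2 → 3: 10/15
  3 → 4: 3/6
  3 → 8: 7/7
  4 → 7: 3/12
  7 → 9: 3/15
  8 → 9: 7/7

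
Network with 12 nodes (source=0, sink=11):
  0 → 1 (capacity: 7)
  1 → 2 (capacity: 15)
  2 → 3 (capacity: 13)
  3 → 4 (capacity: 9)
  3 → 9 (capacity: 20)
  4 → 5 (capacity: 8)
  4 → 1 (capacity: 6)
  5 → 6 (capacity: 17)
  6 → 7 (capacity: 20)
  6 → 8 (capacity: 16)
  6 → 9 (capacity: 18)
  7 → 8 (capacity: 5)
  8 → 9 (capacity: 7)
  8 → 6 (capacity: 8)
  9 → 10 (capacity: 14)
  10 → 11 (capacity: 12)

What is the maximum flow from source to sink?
Maximum flow = 7

Max flow: 7

Flow assignment:
  0 → 1: 7/7
  1 → 2: 7/15
  2 → 3: 7/13
  3 → 9: 7/20
  9 → 10: 7/14
  10 → 11: 7/12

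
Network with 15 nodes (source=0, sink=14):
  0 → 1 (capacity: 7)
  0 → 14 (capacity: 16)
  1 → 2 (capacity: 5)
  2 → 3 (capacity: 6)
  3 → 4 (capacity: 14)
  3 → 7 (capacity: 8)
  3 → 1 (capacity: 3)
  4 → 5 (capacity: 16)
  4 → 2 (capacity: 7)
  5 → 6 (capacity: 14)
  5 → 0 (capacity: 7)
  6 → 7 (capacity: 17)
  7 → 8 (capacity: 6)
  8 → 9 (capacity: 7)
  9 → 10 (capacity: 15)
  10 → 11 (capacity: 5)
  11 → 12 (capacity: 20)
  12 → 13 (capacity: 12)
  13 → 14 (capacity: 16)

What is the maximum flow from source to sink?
Maximum flow = 21

Max flow: 21

Flow assignment:
  0 → 1: 5/7
  0 → 14: 16/16
  1 → 2: 5/5
  2 → 3: 5/6
  3 → 7: 5/8
  7 → 8: 5/6
  8 → 9: 5/7
  9 → 10: 5/15
  10 → 11: 5/5
  11 → 12: 5/20
  12 → 13: 5/12
  13 → 14: 5/16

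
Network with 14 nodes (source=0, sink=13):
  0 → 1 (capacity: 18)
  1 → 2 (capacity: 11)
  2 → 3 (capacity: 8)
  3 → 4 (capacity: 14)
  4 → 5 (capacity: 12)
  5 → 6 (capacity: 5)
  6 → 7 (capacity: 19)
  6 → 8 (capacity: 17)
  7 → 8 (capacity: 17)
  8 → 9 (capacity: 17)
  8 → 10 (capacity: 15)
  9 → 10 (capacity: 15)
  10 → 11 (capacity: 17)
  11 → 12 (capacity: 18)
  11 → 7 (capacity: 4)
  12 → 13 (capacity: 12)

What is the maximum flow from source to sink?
Maximum flow = 5

Max flow: 5

Flow assignment:
  0 → 1: 5/18
  1 → 2: 5/11
  2 → 3: 5/8
  3 → 4: 5/14
  4 → 5: 5/12
  5 → 6: 5/5
  6 → 8: 5/17
  8 → 10: 5/15
  10 → 11: 5/17
  11 → 12: 5/18
  12 → 13: 5/12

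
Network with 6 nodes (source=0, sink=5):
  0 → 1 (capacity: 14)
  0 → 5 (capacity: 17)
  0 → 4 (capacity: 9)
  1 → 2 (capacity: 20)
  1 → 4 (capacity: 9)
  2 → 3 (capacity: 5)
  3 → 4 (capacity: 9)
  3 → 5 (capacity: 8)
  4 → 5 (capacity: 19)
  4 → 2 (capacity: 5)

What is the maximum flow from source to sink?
Maximum flow = 40

Max flow: 40

Flow assignment:
  0 → 1: 14/14
  0 → 5: 17/17
  0 → 4: 9/9
  1 → 2: 5/20
  1 → 4: 9/9
  2 → 3: 5/5
  3 → 5: 5/8
  4 → 5: 18/19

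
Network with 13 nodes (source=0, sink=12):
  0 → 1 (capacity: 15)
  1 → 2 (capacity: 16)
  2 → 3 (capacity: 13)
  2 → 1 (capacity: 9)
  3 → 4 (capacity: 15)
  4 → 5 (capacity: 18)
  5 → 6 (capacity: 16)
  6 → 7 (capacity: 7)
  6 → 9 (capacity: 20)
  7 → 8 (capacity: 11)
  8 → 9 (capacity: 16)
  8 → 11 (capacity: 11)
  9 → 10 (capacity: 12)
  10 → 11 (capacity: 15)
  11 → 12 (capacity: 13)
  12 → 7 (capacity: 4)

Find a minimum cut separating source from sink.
Min cut value = 13, edges: (11,12)

Min cut value: 13
Partition: S = [0, 1, 2, 3, 4, 5, 6, 7, 8, 9, 10, 11], T = [12]
Cut edges: (11,12)

By max-flow min-cut theorem, max flow = min cut = 13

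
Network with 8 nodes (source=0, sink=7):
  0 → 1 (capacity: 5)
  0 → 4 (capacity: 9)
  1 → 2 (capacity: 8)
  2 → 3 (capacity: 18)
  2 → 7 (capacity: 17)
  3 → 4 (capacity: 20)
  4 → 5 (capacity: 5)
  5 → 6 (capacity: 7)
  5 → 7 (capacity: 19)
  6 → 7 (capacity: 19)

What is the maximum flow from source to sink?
Maximum flow = 10

Max flow: 10

Flow assignment:
  0 → 1: 5/5
  0 → 4: 5/9
  1 → 2: 5/8
  2 → 7: 5/17
  4 → 5: 5/5
  5 → 7: 5/19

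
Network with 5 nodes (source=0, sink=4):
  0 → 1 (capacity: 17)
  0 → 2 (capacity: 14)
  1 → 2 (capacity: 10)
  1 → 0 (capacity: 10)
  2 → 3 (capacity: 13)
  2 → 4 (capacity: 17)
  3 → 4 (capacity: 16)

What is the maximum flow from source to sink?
Maximum flow = 24

Max flow: 24

Flow assignment:
  0 → 1: 10/17
  0 → 2: 14/14
  1 → 2: 10/10
  2 → 3: 7/13
  2 → 4: 17/17
  3 → 4: 7/16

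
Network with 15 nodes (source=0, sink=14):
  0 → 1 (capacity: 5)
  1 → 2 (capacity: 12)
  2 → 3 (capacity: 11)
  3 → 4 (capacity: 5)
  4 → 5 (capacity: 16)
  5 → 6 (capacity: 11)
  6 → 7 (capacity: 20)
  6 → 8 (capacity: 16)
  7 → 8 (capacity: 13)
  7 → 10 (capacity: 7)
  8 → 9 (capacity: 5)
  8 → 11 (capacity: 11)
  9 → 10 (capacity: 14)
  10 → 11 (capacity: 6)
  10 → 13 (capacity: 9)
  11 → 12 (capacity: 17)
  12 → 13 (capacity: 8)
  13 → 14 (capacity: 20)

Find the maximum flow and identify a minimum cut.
Max flow = 5, Min cut edges: (3,4)

Maximum flow: 5
Minimum cut: (3,4)
Partition: S = [0, 1, 2, 3], T = [4, 5, 6, 7, 8, 9, 10, 11, 12, 13, 14]

Max-flow min-cut theorem verified: both equal 5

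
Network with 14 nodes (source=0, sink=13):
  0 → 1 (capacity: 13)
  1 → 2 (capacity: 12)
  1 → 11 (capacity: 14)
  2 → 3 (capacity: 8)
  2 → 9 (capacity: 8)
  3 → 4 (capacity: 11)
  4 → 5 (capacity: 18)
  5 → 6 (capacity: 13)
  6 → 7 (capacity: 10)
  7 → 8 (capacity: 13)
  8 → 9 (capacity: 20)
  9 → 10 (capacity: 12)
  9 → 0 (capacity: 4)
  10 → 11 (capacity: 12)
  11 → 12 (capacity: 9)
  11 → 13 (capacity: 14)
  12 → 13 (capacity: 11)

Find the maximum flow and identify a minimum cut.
Max flow = 13, Min cut edges: (0,1)

Maximum flow: 13
Minimum cut: (0,1)
Partition: S = [0], T = [1, 2, 3, 4, 5, 6, 7, 8, 9, 10, 11, 12, 13]

Max-flow min-cut theorem verified: both equal 13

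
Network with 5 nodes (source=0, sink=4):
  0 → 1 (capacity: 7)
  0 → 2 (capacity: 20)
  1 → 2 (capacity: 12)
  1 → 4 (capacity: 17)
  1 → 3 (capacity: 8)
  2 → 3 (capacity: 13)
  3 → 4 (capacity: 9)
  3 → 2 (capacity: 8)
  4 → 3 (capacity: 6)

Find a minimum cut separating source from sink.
Min cut value = 16, edges: (0,1), (3,4)

Min cut value: 16
Partition: S = [0, 2, 3], T = [1, 4]
Cut edges: (0,1), (3,4)

By max-flow min-cut theorem, max flow = min cut = 16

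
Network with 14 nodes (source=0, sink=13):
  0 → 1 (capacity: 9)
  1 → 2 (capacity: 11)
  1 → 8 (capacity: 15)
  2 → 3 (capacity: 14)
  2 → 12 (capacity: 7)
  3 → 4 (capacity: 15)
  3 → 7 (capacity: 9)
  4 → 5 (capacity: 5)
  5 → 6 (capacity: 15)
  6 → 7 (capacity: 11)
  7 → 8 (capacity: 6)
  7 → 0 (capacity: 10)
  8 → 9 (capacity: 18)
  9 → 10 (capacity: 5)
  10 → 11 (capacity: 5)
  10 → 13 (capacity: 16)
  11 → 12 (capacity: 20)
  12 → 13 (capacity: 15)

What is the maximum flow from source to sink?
Maximum flow = 9

Max flow: 9

Flow assignment:
  0 → 1: 9/9
  1 → 2: 7/11
  1 → 8: 2/15
  2 → 12: 7/7
  8 → 9: 2/18
  9 → 10: 2/5
  10 → 13: 2/16
  12 → 13: 7/15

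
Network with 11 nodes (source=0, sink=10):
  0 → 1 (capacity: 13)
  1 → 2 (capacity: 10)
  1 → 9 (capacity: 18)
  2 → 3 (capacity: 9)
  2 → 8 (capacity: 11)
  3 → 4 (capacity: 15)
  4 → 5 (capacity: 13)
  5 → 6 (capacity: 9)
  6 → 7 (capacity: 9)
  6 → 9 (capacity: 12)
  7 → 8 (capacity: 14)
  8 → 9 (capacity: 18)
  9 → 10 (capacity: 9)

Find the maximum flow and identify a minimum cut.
Max flow = 9, Min cut edges: (9,10)

Maximum flow: 9
Minimum cut: (9,10)
Partition: S = [0, 1, 2, 3, 4, 5, 6, 7, 8, 9], T = [10]

Max-flow min-cut theorem verified: both equal 9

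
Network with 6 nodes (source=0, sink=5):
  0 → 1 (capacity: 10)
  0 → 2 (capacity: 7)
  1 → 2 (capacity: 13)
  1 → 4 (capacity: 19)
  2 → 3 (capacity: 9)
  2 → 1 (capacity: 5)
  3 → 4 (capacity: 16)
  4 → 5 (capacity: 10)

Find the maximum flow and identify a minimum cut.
Max flow = 10, Min cut edges: (4,5)

Maximum flow: 10
Minimum cut: (4,5)
Partition: S = [0, 1, 2, 3, 4], T = [5]

Max-flow min-cut theorem verified: both equal 10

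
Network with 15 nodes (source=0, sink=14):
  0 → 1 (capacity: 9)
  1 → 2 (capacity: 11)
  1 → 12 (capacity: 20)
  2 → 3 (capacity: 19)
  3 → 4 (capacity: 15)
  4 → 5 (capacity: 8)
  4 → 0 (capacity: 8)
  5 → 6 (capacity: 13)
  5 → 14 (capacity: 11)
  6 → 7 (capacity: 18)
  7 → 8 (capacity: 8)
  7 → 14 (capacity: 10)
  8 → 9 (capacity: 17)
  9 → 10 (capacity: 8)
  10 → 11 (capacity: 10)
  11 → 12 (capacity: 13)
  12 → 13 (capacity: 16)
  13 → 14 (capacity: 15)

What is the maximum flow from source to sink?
Maximum flow = 9

Max flow: 9

Flow assignment:
  0 → 1: 9/9
  1 → 12: 9/20
  12 → 13: 9/16
  13 → 14: 9/15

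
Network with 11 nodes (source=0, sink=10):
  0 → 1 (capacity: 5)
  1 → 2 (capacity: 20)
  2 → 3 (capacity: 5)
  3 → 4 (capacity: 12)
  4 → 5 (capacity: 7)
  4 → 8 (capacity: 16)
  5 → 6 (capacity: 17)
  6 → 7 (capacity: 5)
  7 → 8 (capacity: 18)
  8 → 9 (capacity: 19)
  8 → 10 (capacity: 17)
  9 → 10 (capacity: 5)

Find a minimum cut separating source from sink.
Min cut value = 5, edges: (2,3)

Min cut value: 5
Partition: S = [0, 1, 2], T = [3, 4, 5, 6, 7, 8, 9, 10]
Cut edges: (2,3)

By max-flow min-cut theorem, max flow = min cut = 5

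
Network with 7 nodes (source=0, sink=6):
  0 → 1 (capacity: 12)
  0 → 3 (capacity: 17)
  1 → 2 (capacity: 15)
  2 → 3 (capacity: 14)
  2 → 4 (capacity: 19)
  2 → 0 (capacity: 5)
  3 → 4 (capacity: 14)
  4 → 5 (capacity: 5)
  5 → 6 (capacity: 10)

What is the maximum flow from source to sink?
Maximum flow = 5

Max flow: 5

Flow assignment:
  0 → 1: 5/12
  0 → 3: 5/17
  1 → 2: 5/15
  2 → 0: 5/5
  3 → 4: 5/14
  4 → 5: 5/5
  5 → 6: 5/10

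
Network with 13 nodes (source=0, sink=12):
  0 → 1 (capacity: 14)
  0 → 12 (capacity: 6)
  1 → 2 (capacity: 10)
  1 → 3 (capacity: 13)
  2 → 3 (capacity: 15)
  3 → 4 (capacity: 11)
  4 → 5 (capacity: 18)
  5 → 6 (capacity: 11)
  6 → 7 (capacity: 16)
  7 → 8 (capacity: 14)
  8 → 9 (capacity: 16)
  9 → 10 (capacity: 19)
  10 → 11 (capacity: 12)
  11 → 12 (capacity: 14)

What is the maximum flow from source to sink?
Maximum flow = 17

Max flow: 17

Flow assignment:
  0 → 1: 11/14
  0 → 12: 6/6
  1 → 3: 11/13
  3 → 4: 11/11
  4 → 5: 11/18
  5 → 6: 11/11
  6 → 7: 11/16
  7 → 8: 11/14
  8 → 9: 11/16
  9 → 10: 11/19
  10 → 11: 11/12
  11 → 12: 11/14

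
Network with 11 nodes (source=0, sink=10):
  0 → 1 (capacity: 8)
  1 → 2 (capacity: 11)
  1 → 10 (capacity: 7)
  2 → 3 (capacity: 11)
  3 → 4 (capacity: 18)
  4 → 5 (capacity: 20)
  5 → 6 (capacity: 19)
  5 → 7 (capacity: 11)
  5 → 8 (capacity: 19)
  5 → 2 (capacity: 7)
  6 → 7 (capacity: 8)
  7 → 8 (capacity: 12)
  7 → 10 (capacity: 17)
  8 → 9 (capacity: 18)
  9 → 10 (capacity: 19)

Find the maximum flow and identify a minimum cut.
Max flow = 8, Min cut edges: (0,1)

Maximum flow: 8
Minimum cut: (0,1)
Partition: S = [0], T = [1, 2, 3, 4, 5, 6, 7, 8, 9, 10]

Max-flow min-cut theorem verified: both equal 8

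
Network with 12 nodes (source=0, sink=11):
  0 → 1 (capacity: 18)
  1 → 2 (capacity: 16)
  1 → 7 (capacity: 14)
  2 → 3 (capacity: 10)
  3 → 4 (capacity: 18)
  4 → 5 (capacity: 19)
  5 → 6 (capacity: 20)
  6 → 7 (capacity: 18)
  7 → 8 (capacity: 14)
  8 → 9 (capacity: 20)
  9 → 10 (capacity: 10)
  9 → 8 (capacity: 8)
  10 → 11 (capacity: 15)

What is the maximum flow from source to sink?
Maximum flow = 10

Max flow: 10

Flow assignment:
  0 → 1: 10/18
  1 → 2: 4/16
  1 → 7: 6/14
  2 → 3: 4/10
  3 → 4: 4/18
  4 → 5: 4/19
  5 → 6: 4/20
  6 → 7: 4/18
  7 → 8: 10/14
  8 → 9: 10/20
  9 → 10: 10/10
  10 → 11: 10/15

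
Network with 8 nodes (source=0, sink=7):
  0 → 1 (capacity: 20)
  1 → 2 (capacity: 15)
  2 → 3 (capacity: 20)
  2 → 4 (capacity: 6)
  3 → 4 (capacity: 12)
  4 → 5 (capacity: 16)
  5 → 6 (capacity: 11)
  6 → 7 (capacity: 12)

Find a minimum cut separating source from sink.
Min cut value = 11, edges: (5,6)

Min cut value: 11
Partition: S = [0, 1, 2, 3, 4, 5], T = [6, 7]
Cut edges: (5,6)

By max-flow min-cut theorem, max flow = min cut = 11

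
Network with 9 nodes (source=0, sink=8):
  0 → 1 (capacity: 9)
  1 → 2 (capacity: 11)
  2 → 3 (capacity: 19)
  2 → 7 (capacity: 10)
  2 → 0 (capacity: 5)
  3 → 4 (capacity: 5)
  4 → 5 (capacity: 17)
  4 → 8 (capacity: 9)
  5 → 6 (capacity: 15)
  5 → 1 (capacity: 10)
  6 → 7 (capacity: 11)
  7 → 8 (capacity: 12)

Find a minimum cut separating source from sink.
Min cut value = 9, edges: (0,1)

Min cut value: 9
Partition: S = [0], T = [1, 2, 3, 4, 5, 6, 7, 8]
Cut edges: (0,1)

By max-flow min-cut theorem, max flow = min cut = 9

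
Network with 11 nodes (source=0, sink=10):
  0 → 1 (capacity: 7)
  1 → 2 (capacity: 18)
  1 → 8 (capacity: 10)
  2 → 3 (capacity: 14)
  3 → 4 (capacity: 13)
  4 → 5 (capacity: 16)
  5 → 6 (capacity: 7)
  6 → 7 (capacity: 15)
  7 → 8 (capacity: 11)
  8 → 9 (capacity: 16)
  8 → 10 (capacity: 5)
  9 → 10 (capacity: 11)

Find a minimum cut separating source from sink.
Min cut value = 7, edges: (0,1)

Min cut value: 7
Partition: S = [0], T = [1, 2, 3, 4, 5, 6, 7, 8, 9, 10]
Cut edges: (0,1)

By max-flow min-cut theorem, max flow = min cut = 7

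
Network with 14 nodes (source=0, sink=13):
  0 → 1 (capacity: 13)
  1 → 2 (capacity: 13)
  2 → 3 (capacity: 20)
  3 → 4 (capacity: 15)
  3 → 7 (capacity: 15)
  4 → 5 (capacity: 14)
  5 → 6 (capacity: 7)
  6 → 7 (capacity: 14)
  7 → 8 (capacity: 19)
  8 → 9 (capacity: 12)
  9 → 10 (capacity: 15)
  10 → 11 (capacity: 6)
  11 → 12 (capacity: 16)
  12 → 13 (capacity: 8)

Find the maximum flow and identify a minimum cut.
Max flow = 6, Min cut edges: (10,11)

Maximum flow: 6
Minimum cut: (10,11)
Partition: S = [0, 1, 2, 3, 4, 5, 6, 7, 8, 9, 10], T = [11, 12, 13]

Max-flow min-cut theorem verified: both equal 6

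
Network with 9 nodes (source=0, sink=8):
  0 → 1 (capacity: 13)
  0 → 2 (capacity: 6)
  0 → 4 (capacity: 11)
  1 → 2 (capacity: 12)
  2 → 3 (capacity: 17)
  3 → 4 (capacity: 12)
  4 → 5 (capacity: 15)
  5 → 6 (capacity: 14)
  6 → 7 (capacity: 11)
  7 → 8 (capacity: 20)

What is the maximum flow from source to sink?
Maximum flow = 11

Max flow: 11

Flow assignment:
  0 → 1: 11/13
  1 → 2: 11/12
  2 → 3: 11/17
  3 → 4: 11/12
  4 → 5: 11/15
  5 → 6: 11/14
  6 → 7: 11/11
  7 → 8: 11/20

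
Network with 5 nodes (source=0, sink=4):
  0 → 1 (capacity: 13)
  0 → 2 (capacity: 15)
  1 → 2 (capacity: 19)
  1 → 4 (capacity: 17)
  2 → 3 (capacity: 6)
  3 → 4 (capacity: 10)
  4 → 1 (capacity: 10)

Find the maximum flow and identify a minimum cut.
Max flow = 19, Min cut edges: (0,1), (2,3)

Maximum flow: 19
Minimum cut: (0,1), (2,3)
Partition: S = [0, 2], T = [1, 3, 4]

Max-flow min-cut theorem verified: both equal 19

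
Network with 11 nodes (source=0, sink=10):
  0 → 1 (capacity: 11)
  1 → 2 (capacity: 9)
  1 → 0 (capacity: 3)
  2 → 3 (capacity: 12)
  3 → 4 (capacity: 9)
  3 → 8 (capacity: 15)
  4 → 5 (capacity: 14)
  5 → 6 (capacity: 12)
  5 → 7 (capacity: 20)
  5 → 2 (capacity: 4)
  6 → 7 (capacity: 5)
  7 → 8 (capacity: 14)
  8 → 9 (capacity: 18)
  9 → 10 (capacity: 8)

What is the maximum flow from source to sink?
Maximum flow = 8

Max flow: 8

Flow assignment:
  0 → 1: 8/11
  1 → 2: 8/9
  2 → 3: 8/12
  3 → 8: 8/15
  8 → 9: 8/18
  9 → 10: 8/8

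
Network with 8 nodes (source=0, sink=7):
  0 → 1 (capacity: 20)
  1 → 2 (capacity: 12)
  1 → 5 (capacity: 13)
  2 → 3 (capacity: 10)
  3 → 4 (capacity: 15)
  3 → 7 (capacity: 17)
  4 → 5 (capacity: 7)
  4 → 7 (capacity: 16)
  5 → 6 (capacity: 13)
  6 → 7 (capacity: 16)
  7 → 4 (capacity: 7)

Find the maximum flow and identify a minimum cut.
Max flow = 20, Min cut edges: (0,1)

Maximum flow: 20
Minimum cut: (0,1)
Partition: S = [0], T = [1, 2, 3, 4, 5, 6, 7]

Max-flow min-cut theorem verified: both equal 20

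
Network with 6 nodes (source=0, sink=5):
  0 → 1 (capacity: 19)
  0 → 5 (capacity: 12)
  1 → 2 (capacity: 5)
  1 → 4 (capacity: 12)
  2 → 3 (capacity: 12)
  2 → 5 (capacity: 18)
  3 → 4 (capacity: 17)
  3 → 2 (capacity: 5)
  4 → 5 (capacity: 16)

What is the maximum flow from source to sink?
Maximum flow = 29

Max flow: 29

Flow assignment:
  0 → 1: 17/19
  0 → 5: 12/12
  1 → 2: 5/5
  1 → 4: 12/12
  2 → 5: 5/18
  4 → 5: 12/16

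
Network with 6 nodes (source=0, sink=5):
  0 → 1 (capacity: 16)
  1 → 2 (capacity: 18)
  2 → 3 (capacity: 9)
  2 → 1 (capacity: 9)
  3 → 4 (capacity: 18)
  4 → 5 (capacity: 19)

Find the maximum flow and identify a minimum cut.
Max flow = 9, Min cut edges: (2,3)

Maximum flow: 9
Minimum cut: (2,3)
Partition: S = [0, 1, 2], T = [3, 4, 5]

Max-flow min-cut theorem verified: both equal 9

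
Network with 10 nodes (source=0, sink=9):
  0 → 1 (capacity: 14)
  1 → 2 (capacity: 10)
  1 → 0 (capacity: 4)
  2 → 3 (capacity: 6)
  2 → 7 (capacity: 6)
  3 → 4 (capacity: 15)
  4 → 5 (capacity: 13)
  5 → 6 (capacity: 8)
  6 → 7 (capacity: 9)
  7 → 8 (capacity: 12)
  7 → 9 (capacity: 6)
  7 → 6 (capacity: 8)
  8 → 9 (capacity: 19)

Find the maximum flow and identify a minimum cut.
Max flow = 10, Min cut edges: (1,2)

Maximum flow: 10
Minimum cut: (1,2)
Partition: S = [0, 1], T = [2, 3, 4, 5, 6, 7, 8, 9]

Max-flow min-cut theorem verified: both equal 10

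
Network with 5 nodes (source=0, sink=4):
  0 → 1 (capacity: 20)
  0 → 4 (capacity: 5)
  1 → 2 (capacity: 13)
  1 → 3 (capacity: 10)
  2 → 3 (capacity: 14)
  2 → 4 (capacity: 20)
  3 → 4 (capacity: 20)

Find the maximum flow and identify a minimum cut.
Max flow = 25, Min cut edges: (0,1), (0,4)

Maximum flow: 25
Minimum cut: (0,1), (0,4)
Partition: S = [0], T = [1, 2, 3, 4]

Max-flow min-cut theorem verified: both equal 25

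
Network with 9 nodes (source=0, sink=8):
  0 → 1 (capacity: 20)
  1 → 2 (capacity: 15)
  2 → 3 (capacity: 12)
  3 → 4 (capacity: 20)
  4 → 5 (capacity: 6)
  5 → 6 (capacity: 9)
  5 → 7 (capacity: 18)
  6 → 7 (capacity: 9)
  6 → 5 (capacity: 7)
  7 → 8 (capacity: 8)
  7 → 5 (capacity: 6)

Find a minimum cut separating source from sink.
Min cut value = 6, edges: (4,5)

Min cut value: 6
Partition: S = [0, 1, 2, 3, 4], T = [5, 6, 7, 8]
Cut edges: (4,5)

By max-flow min-cut theorem, max flow = min cut = 6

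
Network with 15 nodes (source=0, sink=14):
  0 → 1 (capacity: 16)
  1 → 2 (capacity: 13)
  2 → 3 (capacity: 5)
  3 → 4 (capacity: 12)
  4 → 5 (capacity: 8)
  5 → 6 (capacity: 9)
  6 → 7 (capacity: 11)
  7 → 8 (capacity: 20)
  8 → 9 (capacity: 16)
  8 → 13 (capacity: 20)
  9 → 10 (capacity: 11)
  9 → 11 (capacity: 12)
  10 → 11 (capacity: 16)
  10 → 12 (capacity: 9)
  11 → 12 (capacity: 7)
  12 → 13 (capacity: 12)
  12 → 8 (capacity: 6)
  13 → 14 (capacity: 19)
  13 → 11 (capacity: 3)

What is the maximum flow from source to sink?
Maximum flow = 5

Max flow: 5

Flow assignment:
  0 → 1: 5/16
  1 → 2: 5/13
  2 → 3: 5/5
  3 → 4: 5/12
  4 → 5: 5/8
  5 → 6: 5/9
  6 → 7: 5/11
  7 → 8: 5/20
  8 → 13: 5/20
  13 → 14: 5/19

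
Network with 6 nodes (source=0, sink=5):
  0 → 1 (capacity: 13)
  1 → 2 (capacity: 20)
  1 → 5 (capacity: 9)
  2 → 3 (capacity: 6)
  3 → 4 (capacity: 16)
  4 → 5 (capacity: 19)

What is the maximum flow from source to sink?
Maximum flow = 13

Max flow: 13

Flow assignment:
  0 → 1: 13/13
  1 → 2: 4/20
  1 → 5: 9/9
  2 → 3: 4/6
  3 → 4: 4/16
  4 → 5: 4/19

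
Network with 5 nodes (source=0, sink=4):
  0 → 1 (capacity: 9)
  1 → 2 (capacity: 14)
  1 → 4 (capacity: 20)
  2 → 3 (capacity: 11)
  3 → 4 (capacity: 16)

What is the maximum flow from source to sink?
Maximum flow = 9

Max flow: 9

Flow assignment:
  0 → 1: 9/9
  1 → 4: 9/20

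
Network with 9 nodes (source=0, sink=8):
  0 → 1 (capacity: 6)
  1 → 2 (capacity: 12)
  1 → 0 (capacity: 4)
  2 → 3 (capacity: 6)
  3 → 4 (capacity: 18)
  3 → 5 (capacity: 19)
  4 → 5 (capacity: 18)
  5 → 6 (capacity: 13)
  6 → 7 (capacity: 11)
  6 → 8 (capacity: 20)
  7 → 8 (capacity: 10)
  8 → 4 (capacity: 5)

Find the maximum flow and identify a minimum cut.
Max flow = 6, Min cut edges: (2,3)

Maximum flow: 6
Minimum cut: (2,3)
Partition: S = [0, 1, 2], T = [3, 4, 5, 6, 7, 8]

Max-flow min-cut theorem verified: both equal 6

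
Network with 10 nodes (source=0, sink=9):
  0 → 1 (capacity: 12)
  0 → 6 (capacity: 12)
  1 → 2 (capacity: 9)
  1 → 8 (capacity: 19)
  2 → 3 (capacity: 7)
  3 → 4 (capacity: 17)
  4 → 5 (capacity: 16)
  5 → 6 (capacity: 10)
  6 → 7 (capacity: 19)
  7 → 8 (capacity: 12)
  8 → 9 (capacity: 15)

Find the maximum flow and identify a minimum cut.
Max flow = 15, Min cut edges: (8,9)

Maximum flow: 15
Minimum cut: (8,9)
Partition: S = [0, 1, 2, 3, 4, 5, 6, 7, 8], T = [9]

Max-flow min-cut theorem verified: both equal 15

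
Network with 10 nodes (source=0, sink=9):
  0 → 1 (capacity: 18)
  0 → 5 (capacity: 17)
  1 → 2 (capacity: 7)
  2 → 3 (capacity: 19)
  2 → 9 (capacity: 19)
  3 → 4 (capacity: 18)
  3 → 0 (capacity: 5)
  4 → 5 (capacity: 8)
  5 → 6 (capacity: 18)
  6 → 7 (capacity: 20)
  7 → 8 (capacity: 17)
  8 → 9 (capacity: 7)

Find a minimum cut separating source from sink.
Min cut value = 14, edges: (1,2), (8,9)

Min cut value: 14
Partition: S = [0, 1, 3, 4, 5, 6, 7, 8], T = [2, 9]
Cut edges: (1,2), (8,9)

By max-flow min-cut theorem, max flow = min cut = 14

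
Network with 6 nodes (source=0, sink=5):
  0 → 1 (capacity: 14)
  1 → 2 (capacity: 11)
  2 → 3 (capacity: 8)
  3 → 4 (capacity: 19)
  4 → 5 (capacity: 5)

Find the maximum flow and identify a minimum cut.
Max flow = 5, Min cut edges: (4,5)

Maximum flow: 5
Minimum cut: (4,5)
Partition: S = [0, 1, 2, 3, 4], T = [5]

Max-flow min-cut theorem verified: both equal 5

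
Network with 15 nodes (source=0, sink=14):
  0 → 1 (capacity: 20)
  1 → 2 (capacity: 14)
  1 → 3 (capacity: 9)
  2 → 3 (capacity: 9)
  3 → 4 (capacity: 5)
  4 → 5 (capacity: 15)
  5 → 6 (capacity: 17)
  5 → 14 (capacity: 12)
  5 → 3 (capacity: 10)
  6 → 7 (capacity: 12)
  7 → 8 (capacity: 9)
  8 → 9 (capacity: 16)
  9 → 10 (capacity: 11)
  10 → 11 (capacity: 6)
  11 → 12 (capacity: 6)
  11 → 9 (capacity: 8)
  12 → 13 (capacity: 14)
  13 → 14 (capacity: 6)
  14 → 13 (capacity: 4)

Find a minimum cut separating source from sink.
Min cut value = 5, edges: (3,4)

Min cut value: 5
Partition: S = [0, 1, 2, 3], T = [4, 5, 6, 7, 8, 9, 10, 11, 12, 13, 14]
Cut edges: (3,4)

By max-flow min-cut theorem, max flow = min cut = 5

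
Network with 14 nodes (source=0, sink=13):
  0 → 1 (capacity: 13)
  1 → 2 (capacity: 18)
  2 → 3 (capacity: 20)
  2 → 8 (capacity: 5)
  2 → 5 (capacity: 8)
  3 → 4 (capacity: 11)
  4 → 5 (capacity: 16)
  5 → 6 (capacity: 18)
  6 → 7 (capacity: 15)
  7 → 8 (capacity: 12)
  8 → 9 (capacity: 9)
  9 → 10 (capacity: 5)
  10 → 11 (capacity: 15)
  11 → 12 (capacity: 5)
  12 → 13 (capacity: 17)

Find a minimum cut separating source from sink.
Min cut value = 5, edges: (11,12)

Min cut value: 5
Partition: S = [0, 1, 2, 3, 4, 5, 6, 7, 8, 9, 10, 11], T = [12, 13]
Cut edges: (11,12)

By max-flow min-cut theorem, max flow = min cut = 5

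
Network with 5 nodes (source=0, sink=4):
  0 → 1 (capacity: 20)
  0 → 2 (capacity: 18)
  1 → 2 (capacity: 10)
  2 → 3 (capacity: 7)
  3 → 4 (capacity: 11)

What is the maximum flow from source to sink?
Maximum flow = 7

Max flow: 7

Flow assignment:
  0 → 1: 7/20
  1 → 2: 7/10
  2 → 3: 7/7
  3 → 4: 7/11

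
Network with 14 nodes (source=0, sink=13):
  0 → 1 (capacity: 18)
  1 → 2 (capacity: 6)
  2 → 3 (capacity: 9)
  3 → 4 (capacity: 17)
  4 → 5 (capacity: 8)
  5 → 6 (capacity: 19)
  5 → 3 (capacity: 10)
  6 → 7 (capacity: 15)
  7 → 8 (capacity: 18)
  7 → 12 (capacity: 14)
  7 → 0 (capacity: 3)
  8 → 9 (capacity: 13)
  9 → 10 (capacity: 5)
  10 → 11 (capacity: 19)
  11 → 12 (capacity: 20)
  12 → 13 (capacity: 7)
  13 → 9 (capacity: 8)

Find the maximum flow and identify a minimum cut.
Max flow = 6, Min cut edges: (1,2)

Maximum flow: 6
Minimum cut: (1,2)
Partition: S = [0, 1], T = [2, 3, 4, 5, 6, 7, 8, 9, 10, 11, 12, 13]

Max-flow min-cut theorem verified: both equal 6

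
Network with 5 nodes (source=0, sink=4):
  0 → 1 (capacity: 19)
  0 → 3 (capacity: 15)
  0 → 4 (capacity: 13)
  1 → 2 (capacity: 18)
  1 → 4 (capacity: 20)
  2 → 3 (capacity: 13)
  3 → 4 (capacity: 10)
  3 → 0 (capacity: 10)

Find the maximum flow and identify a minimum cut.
Max flow = 42, Min cut edges: (0,1), (0,4), (3,4)

Maximum flow: 42
Minimum cut: (0,1), (0,4), (3,4)
Partition: S = [0, 2, 3], T = [1, 4]

Max-flow min-cut theorem verified: both equal 42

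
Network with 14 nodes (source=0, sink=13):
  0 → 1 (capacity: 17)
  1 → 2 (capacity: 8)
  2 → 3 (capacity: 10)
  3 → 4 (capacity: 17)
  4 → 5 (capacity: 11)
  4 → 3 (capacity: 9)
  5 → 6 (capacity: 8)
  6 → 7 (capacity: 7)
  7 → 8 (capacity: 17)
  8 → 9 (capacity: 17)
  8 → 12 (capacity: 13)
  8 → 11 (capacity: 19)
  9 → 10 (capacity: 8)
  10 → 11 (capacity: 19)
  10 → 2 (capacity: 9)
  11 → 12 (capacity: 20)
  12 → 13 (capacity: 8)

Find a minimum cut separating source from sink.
Min cut value = 7, edges: (6,7)

Min cut value: 7
Partition: S = [0, 1, 2, 3, 4, 5, 6], T = [7, 8, 9, 10, 11, 12, 13]
Cut edges: (6,7)

By max-flow min-cut theorem, max flow = min cut = 7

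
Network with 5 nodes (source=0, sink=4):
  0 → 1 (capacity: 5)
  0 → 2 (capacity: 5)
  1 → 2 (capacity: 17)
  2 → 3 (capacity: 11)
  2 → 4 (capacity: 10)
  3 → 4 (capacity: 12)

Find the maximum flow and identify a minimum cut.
Max flow = 10, Min cut edges: (0,1), (0,2)

Maximum flow: 10
Minimum cut: (0,1), (0,2)
Partition: S = [0], T = [1, 2, 3, 4]

Max-flow min-cut theorem verified: both equal 10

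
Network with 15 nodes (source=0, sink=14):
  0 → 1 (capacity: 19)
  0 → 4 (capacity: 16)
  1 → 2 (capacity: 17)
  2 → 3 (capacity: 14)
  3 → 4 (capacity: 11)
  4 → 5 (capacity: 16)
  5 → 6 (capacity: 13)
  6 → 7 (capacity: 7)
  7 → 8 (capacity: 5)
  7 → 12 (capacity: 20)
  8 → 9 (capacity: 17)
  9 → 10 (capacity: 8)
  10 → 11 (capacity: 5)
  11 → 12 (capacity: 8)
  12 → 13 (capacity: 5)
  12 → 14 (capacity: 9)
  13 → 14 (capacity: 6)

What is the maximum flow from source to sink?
Maximum flow = 7

Max flow: 7

Flow assignment:
  0 → 1: 7/19
  1 → 2: 7/17
  2 → 3: 7/14
  3 → 4: 7/11
  4 → 5: 7/16
  5 → 6: 7/13
  6 → 7: 7/7
  7 → 12: 7/20
  12 → 14: 7/9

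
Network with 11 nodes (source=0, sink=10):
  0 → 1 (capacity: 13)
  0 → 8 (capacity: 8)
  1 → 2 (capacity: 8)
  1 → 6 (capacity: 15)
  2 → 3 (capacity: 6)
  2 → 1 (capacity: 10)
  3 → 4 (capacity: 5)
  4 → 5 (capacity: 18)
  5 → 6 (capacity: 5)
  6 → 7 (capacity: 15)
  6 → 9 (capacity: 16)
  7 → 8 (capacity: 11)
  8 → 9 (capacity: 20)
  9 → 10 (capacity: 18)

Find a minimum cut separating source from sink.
Min cut value = 18, edges: (9,10)

Min cut value: 18
Partition: S = [0, 1, 2, 3, 4, 5, 6, 7, 8, 9], T = [10]
Cut edges: (9,10)

By max-flow min-cut theorem, max flow = min cut = 18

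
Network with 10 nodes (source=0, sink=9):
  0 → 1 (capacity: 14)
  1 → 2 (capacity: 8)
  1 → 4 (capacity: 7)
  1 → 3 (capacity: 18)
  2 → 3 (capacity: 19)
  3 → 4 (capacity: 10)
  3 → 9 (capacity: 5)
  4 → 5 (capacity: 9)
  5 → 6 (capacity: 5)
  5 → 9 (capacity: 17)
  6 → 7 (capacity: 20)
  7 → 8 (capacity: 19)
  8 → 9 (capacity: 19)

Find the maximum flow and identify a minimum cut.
Max flow = 14, Min cut edges: (3,9), (4,5)

Maximum flow: 14
Minimum cut: (3,9), (4,5)
Partition: S = [0, 1, 2, 3, 4], T = [5, 6, 7, 8, 9]

Max-flow min-cut theorem verified: both equal 14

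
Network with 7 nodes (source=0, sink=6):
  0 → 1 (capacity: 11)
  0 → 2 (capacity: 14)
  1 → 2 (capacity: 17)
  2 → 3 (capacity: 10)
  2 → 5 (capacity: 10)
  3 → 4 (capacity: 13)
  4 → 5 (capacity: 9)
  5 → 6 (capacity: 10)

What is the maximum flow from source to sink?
Maximum flow = 10

Max flow: 10

Flow assignment:
  0 → 1: 10/11
  1 → 2: 10/17
  2 → 5: 10/10
  5 → 6: 10/10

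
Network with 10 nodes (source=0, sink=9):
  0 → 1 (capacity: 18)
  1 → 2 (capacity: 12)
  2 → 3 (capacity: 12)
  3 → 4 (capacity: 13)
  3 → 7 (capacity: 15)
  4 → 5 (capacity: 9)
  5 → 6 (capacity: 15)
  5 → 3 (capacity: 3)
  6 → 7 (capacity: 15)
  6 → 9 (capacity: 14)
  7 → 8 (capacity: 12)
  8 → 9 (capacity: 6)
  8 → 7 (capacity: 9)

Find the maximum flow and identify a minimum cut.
Max flow = 12, Min cut edges: (2,3)

Maximum flow: 12
Minimum cut: (2,3)
Partition: S = [0, 1, 2], T = [3, 4, 5, 6, 7, 8, 9]

Max-flow min-cut theorem verified: both equal 12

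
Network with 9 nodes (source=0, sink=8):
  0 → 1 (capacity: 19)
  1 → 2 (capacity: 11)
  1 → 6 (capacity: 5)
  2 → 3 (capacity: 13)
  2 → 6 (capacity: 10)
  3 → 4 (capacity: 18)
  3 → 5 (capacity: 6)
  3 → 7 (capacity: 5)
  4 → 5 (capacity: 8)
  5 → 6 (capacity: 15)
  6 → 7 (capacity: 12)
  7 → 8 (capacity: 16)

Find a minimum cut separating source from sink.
Min cut value = 16, edges: (7,8)

Min cut value: 16
Partition: S = [0, 1, 2, 3, 4, 5, 6, 7], T = [8]
Cut edges: (7,8)

By max-flow min-cut theorem, max flow = min cut = 16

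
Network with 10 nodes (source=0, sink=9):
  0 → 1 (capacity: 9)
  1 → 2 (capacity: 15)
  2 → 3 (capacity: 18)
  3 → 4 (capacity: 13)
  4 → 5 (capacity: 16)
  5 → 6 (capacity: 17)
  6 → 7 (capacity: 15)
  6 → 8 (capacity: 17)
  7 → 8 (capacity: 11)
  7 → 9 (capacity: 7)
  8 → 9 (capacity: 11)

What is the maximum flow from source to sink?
Maximum flow = 9

Max flow: 9

Flow assignment:
  0 → 1: 9/9
  1 → 2: 9/15
  2 → 3: 9/18
  3 → 4: 9/13
  4 → 5: 9/16
  5 → 6: 9/17
  6 → 7: 9/15
  7 → 8: 2/11
  7 → 9: 7/7
  8 → 9: 2/11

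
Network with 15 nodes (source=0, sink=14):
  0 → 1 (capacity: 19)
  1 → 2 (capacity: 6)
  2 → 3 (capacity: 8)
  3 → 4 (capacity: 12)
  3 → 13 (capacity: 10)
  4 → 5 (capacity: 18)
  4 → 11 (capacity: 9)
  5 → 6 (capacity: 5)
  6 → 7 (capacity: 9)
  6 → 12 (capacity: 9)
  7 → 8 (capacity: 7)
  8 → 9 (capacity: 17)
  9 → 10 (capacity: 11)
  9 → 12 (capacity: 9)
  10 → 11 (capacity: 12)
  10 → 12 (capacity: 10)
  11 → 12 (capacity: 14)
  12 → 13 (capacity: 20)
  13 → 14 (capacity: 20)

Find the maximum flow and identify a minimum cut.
Max flow = 6, Min cut edges: (1,2)

Maximum flow: 6
Minimum cut: (1,2)
Partition: S = [0, 1], T = [2, 3, 4, 5, 6, 7, 8, 9, 10, 11, 12, 13, 14]

Max-flow min-cut theorem verified: both equal 6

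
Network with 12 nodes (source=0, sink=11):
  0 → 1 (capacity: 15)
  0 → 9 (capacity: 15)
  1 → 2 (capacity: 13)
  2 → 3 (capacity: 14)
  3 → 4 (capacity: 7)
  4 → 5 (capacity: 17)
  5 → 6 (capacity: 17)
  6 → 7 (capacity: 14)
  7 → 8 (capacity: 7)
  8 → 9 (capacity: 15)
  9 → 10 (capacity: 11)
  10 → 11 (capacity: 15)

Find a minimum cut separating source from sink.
Min cut value = 11, edges: (9,10)

Min cut value: 11
Partition: S = [0, 1, 2, 3, 4, 5, 6, 7, 8, 9], T = [10, 11]
Cut edges: (9,10)

By max-flow min-cut theorem, max flow = min cut = 11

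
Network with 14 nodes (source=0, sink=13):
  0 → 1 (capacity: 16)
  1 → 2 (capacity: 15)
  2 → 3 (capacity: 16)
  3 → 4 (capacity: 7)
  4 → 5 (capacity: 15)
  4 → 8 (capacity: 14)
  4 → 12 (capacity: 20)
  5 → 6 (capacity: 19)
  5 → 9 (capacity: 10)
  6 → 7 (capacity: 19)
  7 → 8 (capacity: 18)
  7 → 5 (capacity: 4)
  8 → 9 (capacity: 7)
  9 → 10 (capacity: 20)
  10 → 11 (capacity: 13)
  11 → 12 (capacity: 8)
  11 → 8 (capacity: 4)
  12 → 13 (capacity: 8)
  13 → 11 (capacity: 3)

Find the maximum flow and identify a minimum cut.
Max flow = 7, Min cut edges: (3,4)

Maximum flow: 7
Minimum cut: (3,4)
Partition: S = [0, 1, 2, 3], T = [4, 5, 6, 7, 8, 9, 10, 11, 12, 13]

Max-flow min-cut theorem verified: both equal 7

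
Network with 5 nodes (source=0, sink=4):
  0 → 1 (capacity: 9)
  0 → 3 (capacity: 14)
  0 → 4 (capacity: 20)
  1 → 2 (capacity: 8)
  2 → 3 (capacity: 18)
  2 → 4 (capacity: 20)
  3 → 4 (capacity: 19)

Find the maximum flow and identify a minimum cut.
Max flow = 42, Min cut edges: (0,3), (0,4), (1,2)

Maximum flow: 42
Minimum cut: (0,3), (0,4), (1,2)
Partition: S = [0, 1], T = [2, 3, 4]

Max-flow min-cut theorem verified: both equal 42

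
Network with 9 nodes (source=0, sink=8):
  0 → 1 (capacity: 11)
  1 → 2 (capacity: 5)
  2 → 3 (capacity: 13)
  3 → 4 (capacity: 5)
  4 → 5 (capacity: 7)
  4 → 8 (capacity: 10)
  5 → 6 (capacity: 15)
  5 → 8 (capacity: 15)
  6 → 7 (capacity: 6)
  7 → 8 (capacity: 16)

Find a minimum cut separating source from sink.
Min cut value = 5, edges: (3,4)

Min cut value: 5
Partition: S = [0, 1, 2, 3], T = [4, 5, 6, 7, 8]
Cut edges: (3,4)

By max-flow min-cut theorem, max flow = min cut = 5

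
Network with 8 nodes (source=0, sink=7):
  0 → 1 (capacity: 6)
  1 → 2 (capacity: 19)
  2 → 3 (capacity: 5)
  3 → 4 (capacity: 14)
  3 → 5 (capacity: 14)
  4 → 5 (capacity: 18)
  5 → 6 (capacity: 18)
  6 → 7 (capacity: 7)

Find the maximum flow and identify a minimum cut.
Max flow = 5, Min cut edges: (2,3)

Maximum flow: 5
Minimum cut: (2,3)
Partition: S = [0, 1, 2], T = [3, 4, 5, 6, 7]

Max-flow min-cut theorem verified: both equal 5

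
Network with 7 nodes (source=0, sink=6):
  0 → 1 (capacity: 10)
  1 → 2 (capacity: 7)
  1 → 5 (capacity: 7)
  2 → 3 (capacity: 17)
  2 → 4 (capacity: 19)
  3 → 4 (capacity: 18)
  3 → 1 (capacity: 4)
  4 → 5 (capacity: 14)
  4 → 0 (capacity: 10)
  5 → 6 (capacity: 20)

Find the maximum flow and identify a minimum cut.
Max flow = 10, Min cut edges: (0,1)

Maximum flow: 10
Minimum cut: (0,1)
Partition: S = [0], T = [1, 2, 3, 4, 5, 6]

Max-flow min-cut theorem verified: both equal 10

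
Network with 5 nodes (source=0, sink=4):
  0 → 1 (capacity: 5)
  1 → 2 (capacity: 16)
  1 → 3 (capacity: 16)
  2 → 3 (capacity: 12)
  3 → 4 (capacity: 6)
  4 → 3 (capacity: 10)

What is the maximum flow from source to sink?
Maximum flow = 5

Max flow: 5

Flow assignment:
  0 → 1: 5/5
  1 → 3: 5/16
  3 → 4: 5/6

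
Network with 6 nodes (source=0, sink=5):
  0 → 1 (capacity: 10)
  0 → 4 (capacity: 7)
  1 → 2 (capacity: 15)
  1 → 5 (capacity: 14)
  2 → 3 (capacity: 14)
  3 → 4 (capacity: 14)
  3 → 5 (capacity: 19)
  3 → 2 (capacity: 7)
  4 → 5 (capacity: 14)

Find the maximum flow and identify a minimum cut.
Max flow = 17, Min cut edges: (0,1), (0,4)

Maximum flow: 17
Minimum cut: (0,1), (0,4)
Partition: S = [0], T = [1, 2, 3, 4, 5]

Max-flow min-cut theorem verified: both equal 17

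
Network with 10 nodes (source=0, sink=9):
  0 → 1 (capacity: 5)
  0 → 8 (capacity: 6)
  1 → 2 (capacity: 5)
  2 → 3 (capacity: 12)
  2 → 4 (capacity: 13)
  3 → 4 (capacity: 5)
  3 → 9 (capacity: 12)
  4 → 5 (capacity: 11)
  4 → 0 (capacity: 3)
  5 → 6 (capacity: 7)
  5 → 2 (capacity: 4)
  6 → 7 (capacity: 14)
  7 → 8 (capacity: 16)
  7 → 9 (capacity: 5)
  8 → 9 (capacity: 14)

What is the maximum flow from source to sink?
Maximum flow = 11

Max flow: 11

Flow assignment:
  0 → 1: 5/5
  0 → 8: 6/6
  1 → 2: 5/5
  2 → 3: 5/12
  3 → 9: 5/12
  8 → 9: 6/14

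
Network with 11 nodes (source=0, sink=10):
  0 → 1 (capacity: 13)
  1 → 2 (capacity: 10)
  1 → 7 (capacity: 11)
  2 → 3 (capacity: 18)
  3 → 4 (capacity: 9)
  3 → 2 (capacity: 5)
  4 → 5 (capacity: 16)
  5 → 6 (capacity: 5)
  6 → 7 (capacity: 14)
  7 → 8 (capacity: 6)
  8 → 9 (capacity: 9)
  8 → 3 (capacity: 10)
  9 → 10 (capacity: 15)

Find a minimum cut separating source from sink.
Min cut value = 6, edges: (7,8)

Min cut value: 6
Partition: S = [0, 1, 2, 3, 4, 5, 6, 7], T = [8, 9, 10]
Cut edges: (7,8)

By max-flow min-cut theorem, max flow = min cut = 6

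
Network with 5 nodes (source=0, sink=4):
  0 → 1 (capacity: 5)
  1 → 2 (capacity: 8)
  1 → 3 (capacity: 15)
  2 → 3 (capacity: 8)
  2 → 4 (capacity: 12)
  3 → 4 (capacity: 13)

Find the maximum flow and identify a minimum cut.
Max flow = 5, Min cut edges: (0,1)

Maximum flow: 5
Minimum cut: (0,1)
Partition: S = [0], T = [1, 2, 3, 4]

Max-flow min-cut theorem verified: both equal 5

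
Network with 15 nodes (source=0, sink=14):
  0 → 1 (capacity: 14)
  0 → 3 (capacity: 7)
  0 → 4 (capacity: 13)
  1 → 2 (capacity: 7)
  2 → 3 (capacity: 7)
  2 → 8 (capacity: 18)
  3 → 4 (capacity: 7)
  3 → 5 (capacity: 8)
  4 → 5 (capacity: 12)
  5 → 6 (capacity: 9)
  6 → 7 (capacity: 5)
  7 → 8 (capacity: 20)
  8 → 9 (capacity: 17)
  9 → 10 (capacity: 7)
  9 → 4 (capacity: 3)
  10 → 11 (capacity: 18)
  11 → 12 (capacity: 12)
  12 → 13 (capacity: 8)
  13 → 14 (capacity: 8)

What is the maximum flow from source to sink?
Maximum flow = 7

Max flow: 7

Flow assignment:
  0 → 1: 5/14
  0 → 4: 2/13
  1 → 2: 5/7
  2 → 8: 5/18
  4 → 5: 5/12
  5 → 6: 5/9
  6 → 7: 5/5
  7 → 8: 5/20
  8 → 9: 10/17
  9 → 10: 7/7
  9 → 4: 3/3
  10 → 11: 7/18
  11 → 12: 7/12
  12 → 13: 7/8
  13 → 14: 7/8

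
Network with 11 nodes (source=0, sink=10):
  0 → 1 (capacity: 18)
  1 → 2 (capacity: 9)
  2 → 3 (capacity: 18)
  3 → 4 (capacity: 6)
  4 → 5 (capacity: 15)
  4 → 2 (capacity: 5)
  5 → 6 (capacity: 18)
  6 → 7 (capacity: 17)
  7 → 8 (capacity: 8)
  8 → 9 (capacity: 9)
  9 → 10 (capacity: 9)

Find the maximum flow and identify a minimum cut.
Max flow = 6, Min cut edges: (3,4)

Maximum flow: 6
Minimum cut: (3,4)
Partition: S = [0, 1, 2, 3], T = [4, 5, 6, 7, 8, 9, 10]

Max-flow min-cut theorem verified: both equal 6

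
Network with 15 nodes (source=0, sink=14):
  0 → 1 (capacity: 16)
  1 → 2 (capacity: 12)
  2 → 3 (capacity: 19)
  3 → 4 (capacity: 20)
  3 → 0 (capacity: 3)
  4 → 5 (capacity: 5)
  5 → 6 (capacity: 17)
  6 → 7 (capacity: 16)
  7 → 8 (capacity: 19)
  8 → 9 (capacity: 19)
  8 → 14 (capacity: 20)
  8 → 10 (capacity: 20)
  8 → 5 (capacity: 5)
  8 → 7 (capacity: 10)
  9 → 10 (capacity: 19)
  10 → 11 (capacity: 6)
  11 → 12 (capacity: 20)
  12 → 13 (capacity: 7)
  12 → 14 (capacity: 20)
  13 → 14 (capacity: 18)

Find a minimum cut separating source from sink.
Min cut value = 5, edges: (4,5)

Min cut value: 5
Partition: S = [0, 1, 2, 3, 4], T = [5, 6, 7, 8, 9, 10, 11, 12, 13, 14]
Cut edges: (4,5)

By max-flow min-cut theorem, max flow = min cut = 5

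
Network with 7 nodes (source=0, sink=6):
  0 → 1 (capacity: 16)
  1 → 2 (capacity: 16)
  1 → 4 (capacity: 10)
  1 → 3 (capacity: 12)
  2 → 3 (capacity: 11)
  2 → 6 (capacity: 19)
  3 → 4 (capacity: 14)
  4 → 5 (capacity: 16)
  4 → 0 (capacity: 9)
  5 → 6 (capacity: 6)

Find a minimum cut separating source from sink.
Min cut value = 16, edges: (0,1)

Min cut value: 16
Partition: S = [0], T = [1, 2, 3, 4, 5, 6]
Cut edges: (0,1)

By max-flow min-cut theorem, max flow = min cut = 16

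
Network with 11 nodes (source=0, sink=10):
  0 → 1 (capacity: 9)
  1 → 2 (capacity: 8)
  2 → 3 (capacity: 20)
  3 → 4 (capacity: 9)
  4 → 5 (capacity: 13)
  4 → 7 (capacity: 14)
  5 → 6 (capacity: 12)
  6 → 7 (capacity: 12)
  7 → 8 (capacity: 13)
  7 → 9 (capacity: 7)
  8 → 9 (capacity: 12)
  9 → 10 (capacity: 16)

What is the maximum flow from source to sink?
Maximum flow = 8

Max flow: 8

Flow assignment:
  0 → 1: 8/9
  1 → 2: 8/8
  2 → 3: 8/20
  3 → 4: 8/9
  4 → 7: 8/14
  7 → 8: 1/13
  7 → 9: 7/7
  8 → 9: 1/12
  9 → 10: 8/16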